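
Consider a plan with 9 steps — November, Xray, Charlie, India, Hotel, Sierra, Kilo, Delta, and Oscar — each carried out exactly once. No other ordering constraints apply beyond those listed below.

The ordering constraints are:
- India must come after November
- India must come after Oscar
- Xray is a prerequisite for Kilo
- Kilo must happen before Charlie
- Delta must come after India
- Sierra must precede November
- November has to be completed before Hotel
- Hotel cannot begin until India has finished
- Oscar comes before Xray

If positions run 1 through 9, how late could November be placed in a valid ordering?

6

The steps that are forced after November, directly or by a chain of constraints, are India, Hotel, Delta. That's 3 steps.
So at least 3 steps follow November, putting November no later than position 6. That position is achievable by scheduling everything else first.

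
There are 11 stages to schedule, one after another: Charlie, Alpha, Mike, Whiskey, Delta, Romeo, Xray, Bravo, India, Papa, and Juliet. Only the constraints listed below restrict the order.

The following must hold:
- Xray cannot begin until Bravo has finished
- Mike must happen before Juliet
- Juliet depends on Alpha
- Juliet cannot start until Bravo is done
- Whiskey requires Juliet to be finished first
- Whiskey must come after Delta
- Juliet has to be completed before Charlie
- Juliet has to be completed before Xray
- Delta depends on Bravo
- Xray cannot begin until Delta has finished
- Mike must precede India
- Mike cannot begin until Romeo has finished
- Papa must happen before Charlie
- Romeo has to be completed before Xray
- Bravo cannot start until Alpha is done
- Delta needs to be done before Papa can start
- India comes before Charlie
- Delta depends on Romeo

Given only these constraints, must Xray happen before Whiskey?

Nothing in the constraints links Xray and Whiskey; they are unordered relative to each other.
There exist valid orderings with Whiskey before Xray, so Xray is not required to come first.

No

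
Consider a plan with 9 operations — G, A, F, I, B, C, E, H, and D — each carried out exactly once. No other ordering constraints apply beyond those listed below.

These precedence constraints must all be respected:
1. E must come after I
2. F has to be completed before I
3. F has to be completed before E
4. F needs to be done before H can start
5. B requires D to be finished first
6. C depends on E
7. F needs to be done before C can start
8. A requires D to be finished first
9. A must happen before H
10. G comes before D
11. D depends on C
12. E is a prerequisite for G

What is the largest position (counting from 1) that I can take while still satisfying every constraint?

Following every chain forward from I, the operations that must come later are G, A, B, C, E, H, D — 7 of them.
With 7 mandatory successors out of 9 operations total, the latest slot for I is 9−7 = 2, and it's reachable by doing all non-successors before I.

2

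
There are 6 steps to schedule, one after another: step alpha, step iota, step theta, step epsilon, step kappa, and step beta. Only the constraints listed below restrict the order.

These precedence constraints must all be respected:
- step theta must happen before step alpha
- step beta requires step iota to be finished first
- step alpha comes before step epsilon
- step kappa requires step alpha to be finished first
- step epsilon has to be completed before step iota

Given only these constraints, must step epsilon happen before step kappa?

Nothing in the constraints links step epsilon and step kappa; they are unordered relative to each other.
A valid ordering placing step kappa before step epsilon exists, so the answer is no.

No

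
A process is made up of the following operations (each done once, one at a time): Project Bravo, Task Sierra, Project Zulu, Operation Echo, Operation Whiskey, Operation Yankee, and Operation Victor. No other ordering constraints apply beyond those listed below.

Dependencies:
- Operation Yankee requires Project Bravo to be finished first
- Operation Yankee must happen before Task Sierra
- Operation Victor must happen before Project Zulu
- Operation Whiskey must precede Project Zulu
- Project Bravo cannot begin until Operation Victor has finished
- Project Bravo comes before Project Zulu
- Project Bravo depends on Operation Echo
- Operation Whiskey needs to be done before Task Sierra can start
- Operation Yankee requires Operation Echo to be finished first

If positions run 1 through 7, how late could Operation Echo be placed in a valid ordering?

3

Every operation that must follow Operation Echo has to come after it. Tracing all chains starting from Operation Echo, those operations are: Project Bravo, Task Sierra, Project Zulu, Operation Yankee — 4 in total.
With 4 mandatory successors out of 7 operations total, the latest slot for Operation Echo is 7−4 = 3, and it's reachable by doing all non-successors before Operation Echo.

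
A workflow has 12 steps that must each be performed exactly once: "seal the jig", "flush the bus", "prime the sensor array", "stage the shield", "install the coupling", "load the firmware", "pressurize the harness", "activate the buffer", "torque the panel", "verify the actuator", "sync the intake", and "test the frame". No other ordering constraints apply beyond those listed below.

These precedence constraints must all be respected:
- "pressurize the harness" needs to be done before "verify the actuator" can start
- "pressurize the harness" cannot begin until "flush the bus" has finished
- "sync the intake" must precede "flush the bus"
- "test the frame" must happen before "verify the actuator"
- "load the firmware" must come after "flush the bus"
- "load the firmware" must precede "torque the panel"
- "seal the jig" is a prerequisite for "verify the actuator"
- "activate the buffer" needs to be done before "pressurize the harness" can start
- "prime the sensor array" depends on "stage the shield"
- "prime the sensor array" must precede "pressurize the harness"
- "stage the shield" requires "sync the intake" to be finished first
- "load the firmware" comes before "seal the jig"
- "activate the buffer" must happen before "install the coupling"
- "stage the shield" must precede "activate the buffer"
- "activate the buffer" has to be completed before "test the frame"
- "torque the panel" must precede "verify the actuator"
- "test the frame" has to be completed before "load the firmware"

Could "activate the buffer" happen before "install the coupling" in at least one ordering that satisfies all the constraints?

"activate the buffer" is actually forced before "install the coupling" by the constraints, so certainly some valid ordering has "activate the buffer" first.

Yes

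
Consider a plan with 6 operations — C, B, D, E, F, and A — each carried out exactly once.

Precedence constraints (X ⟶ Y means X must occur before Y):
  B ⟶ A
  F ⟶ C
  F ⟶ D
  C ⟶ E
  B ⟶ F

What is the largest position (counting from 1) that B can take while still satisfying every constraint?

1

Following every chain forward from B, the operations that must come later are C, D, E, F, A — 5 of them.
With 5 mandatory successors out of 6 operations total, the latest slot for B is 6−5 = 1, and it's reachable by doing all non-successors before B.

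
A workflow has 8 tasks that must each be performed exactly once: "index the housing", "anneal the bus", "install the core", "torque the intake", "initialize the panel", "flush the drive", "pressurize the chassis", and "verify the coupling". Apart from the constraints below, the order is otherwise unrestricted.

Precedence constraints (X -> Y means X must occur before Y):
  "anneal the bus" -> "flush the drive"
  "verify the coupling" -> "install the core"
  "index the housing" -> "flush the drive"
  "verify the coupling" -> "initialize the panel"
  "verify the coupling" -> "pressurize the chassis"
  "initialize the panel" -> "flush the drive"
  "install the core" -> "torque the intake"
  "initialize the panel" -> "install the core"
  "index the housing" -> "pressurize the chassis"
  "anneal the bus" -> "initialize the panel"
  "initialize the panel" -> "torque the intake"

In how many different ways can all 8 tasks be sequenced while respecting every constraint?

136

The tasks with no prerequisites are "index the housing", "anneal the bus", "verify the coupling"; any of them can be placed first.
Systematically extending each partial ordering one task at a time and counting, there are 136 complete orderings.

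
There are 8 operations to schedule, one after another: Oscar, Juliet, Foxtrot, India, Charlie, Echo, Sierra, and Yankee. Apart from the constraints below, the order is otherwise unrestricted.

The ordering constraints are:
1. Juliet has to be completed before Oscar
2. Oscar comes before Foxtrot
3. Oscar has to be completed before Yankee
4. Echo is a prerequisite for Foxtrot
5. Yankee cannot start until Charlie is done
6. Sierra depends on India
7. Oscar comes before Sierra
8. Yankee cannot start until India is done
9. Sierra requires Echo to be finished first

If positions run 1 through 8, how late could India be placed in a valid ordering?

The operations that are forced after India, directly or by a chain of constraints, are Sierra, Yankee. That's 2 operations.
With 2 mandatory successors out of 8 operations total, the latest slot for India is 8−2 = 6, and it's reachable by doing all non-successors before India.

6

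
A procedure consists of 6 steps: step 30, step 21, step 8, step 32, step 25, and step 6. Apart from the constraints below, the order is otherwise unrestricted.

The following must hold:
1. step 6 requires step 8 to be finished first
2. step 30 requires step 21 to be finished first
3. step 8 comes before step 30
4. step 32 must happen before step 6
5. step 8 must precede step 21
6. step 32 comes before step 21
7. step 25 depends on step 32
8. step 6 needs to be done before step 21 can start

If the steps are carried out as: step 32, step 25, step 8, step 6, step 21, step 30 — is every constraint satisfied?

Every stated constraint is respected: step 32 sits at position 1, ahead of step 21 at position 5, and each of the other listed pairs likewise has the predecessor earlier in the sequence.

Yes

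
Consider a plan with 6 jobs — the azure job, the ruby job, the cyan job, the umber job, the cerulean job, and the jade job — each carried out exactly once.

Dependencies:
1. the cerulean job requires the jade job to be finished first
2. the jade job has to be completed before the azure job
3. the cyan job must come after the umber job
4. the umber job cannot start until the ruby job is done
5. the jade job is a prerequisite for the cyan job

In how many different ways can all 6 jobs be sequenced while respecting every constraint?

2 jobs have no prerequisites (the ruby job, the jade job), so any of them could come first.
Counting all ways to extend the partial order to a total order gives 38.

38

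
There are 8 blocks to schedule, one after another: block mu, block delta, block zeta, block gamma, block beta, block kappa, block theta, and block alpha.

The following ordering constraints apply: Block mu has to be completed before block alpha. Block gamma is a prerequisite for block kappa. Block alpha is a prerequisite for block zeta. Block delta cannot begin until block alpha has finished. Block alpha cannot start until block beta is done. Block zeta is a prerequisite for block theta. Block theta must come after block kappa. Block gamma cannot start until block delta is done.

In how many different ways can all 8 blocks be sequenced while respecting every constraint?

8

2 blocks have no prerequisites (block mu, block beta), so any of them could come first.
Enumerating by repeatedly choosing an available block (one whose prerequisites are all placed) gives 8 distinct complete orderings.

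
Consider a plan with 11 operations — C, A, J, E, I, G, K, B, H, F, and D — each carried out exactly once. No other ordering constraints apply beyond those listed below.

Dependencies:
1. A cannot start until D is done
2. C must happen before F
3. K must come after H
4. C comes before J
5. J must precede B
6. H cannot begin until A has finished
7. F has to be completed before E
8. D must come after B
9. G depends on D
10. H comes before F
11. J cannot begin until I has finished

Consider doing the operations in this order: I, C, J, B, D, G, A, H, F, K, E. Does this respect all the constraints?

Yes

Every stated constraint is respected: C sits at position 2, ahead of F at position 9, and each of the other listed pairs likewise has the predecessor earlier in the sequence.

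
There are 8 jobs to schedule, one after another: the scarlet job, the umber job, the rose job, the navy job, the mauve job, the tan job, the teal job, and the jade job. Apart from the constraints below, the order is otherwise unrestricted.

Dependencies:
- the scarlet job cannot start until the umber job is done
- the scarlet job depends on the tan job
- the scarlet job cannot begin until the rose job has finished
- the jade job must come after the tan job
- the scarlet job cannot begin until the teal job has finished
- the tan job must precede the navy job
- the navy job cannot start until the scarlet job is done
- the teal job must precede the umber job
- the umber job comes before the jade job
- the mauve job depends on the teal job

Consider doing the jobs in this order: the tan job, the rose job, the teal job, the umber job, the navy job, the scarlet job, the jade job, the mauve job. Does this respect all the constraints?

Here the scarlet job comes after the navy job.
Since the scarlet job is required before the navy job, the ordering is invalid.

No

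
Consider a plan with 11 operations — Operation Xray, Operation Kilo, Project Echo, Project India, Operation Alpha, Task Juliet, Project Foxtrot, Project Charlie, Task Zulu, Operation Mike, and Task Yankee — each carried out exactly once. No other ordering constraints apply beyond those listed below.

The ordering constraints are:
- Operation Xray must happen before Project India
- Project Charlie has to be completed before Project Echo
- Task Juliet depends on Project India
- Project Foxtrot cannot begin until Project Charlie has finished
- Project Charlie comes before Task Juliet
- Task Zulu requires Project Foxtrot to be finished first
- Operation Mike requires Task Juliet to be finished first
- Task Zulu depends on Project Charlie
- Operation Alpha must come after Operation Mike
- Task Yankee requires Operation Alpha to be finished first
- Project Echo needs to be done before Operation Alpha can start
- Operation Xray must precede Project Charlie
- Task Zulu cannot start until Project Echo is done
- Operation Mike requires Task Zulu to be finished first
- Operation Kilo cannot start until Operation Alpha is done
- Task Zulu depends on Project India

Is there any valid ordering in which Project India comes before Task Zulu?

Yes

Every valid ordering already has Project India before Task Zulu (the constraints require it), so in particular at least one does.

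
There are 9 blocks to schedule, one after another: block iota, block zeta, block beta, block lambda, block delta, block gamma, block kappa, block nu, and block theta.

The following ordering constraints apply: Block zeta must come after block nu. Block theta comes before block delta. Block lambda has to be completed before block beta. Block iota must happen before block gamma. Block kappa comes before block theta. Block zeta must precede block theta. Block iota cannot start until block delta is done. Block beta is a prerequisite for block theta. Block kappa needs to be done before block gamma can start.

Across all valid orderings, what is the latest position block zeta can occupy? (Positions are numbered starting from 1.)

5

Every block that must follow block zeta has to come after it. Tracing all chains starting from block zeta, those blocks are: block iota, block delta, block gamma, block theta — 4 in total.
With 4 mandatory successors out of 9 blocks total, the latest slot for block zeta is 9−4 = 5, and it's reachable by doing all non-successors before block zeta.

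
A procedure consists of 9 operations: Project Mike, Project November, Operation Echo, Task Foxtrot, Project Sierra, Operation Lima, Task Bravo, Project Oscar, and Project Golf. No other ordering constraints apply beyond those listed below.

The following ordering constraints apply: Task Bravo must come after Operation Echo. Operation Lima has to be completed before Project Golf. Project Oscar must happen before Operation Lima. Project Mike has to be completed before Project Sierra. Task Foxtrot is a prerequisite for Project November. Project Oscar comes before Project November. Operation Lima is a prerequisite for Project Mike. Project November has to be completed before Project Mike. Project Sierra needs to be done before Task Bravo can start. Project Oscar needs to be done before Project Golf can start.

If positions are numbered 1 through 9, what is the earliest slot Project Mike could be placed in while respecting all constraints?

5

The operations that are forced before Project Mike, directly or transitively, are Project November, Task Foxtrot, Operation Lima, Project Oscar. That's 4 operations.
So at minimum 4 operations come before Project Mike, putting Project Mike no earlier than position 5. That position is achievable by scheduling exactly those predecessors first.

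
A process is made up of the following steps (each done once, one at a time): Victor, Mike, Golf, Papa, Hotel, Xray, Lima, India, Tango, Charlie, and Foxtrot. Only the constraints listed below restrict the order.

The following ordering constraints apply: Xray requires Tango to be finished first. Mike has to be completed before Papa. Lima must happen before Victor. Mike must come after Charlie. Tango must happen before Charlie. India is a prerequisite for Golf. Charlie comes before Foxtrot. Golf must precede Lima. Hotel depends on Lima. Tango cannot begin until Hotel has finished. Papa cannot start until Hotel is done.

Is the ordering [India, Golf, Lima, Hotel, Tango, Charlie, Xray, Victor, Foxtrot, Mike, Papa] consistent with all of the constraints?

Every stated constraint is respected: Hotel sits at position 4, ahead of Papa at position 11, and each of the other listed pairs likewise has the predecessor earlier in the sequence.

Yes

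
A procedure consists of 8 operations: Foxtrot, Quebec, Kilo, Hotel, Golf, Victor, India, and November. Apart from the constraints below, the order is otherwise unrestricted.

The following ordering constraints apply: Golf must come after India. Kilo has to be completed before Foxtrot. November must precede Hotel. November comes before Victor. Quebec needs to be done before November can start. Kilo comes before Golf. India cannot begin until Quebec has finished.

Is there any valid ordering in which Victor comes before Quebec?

There is a dependency chain Quebec → November → Victor, so Victor always comes after Quebec.
Hence Victor can never be scheduled before Quebec.

No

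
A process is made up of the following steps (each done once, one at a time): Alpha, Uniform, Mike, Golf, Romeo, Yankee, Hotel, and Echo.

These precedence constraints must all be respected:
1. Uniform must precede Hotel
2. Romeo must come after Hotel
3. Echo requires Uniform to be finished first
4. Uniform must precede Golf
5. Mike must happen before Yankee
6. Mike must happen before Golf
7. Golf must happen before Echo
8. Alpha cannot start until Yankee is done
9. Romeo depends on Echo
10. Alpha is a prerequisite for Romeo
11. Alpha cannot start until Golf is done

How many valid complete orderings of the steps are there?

2 steps have no prerequisites (Uniform, Mike), so any of them could come first.
Systematically extending each partial ordering one step at a time and counting, there are 63 complete orderings.

63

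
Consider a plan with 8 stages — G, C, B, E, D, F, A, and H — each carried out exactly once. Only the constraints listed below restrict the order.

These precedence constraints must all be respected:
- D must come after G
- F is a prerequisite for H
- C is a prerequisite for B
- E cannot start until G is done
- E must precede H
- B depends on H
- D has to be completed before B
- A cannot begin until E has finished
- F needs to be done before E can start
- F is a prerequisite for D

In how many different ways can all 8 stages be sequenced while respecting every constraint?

148

The stages with no prerequisites are G, C, F; any of them can be placed first.
Enumerating by repeatedly choosing an available stage (one whose prerequisites are all placed) gives 148 distinct complete orderings.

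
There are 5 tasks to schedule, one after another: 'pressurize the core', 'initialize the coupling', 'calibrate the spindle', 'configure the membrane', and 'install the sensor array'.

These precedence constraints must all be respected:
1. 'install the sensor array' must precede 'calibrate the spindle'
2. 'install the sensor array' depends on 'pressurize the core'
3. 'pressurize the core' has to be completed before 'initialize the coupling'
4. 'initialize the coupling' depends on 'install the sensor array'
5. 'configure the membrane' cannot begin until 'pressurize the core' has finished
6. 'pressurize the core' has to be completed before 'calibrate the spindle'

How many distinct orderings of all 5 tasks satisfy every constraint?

8

'pressurize the core' is the only task with nothing required before it, so every ordering starts there.
Enumerating by repeatedly choosing an available task (one whose prerequisites are all placed) gives 8 distinct complete orderings.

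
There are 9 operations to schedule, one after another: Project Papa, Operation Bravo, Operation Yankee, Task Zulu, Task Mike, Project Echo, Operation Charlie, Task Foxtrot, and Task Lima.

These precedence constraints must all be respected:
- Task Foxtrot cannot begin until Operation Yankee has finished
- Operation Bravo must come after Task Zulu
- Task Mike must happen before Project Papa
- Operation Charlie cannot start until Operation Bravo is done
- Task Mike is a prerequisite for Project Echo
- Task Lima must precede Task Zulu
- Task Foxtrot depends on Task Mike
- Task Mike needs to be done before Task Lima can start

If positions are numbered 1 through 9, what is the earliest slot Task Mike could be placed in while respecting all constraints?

Nothing is required before Task Mike; it can be the very first operation.

1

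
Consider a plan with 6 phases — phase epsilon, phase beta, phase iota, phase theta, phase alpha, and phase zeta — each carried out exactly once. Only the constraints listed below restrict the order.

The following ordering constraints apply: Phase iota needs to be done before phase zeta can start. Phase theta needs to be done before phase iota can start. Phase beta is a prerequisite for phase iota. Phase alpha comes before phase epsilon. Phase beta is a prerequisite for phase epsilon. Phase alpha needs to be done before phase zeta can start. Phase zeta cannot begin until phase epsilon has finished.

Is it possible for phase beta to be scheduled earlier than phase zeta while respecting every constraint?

Yes

Every valid ordering already has phase beta before phase zeta (the constraints require it), so in particular at least one does.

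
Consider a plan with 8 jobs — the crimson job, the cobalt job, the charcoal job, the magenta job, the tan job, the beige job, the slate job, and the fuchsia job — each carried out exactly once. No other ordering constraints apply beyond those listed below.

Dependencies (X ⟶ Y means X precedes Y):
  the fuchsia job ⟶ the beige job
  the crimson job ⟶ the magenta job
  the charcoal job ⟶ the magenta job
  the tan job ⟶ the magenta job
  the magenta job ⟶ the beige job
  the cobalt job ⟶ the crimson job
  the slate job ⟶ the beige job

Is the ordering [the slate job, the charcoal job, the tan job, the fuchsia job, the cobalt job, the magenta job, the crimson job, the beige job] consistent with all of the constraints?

The sequence places the magenta job ahead of the crimson job.
That contradicts the constraint that the crimson job must precede the magenta job.

No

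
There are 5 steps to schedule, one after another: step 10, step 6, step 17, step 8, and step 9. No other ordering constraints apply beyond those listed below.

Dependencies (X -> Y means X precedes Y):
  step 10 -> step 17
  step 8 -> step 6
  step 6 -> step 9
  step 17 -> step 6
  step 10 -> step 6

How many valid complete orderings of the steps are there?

The steps with no prerequisites are step 10, step 8; any of them can be placed first.
Systematically extending each partial ordering one step at a time and counting, there are 3 complete orderings.

3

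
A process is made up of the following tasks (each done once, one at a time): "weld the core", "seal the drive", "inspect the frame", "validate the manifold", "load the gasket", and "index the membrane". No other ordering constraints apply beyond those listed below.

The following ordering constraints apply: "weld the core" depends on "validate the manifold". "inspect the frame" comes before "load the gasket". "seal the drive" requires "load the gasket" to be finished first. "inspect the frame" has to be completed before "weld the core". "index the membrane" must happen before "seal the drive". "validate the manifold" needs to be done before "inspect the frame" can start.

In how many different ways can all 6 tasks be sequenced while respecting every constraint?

14

The tasks with no prerequisites are "validate the manifold", "index the membrane"; any of them can be placed first.
Enumerating by repeatedly choosing an available task (one whose prerequisites are all placed) gives 14 distinct complete orderings.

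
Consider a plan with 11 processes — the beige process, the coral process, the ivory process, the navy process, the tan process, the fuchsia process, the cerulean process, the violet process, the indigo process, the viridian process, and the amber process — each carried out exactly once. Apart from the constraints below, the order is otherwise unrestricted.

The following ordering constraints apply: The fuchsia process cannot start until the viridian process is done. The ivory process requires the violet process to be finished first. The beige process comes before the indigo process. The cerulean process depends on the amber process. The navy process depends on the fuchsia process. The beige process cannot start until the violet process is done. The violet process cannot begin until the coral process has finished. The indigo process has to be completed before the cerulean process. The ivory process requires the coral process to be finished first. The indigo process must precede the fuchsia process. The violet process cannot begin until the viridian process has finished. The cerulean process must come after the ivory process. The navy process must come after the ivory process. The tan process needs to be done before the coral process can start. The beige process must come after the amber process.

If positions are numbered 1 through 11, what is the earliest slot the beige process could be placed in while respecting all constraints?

Every process that must precede the beige process has to come before it. Tracing all chains that end at the beige process, those processes are: the coral process, the tan process, the violet process, the viridian process, the amber process — 5 in total.
So at minimum 5 processes come before the beige process, putting the beige process no earlier than position 6. That position is achievable by scheduling exactly those predecessors first.

6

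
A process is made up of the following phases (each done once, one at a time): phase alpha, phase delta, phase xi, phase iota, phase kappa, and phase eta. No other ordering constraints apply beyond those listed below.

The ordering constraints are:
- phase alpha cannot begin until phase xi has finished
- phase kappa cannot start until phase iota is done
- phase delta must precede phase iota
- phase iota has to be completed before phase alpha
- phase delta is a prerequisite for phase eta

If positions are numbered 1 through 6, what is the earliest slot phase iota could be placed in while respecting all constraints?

2

The only phase forced before phase iota (directly or transitively) is phase delta.
So at minimum 1 phase comes before phase iota, putting phase iota no earlier than position 2. That position is achievable by scheduling exactly that predecessor first.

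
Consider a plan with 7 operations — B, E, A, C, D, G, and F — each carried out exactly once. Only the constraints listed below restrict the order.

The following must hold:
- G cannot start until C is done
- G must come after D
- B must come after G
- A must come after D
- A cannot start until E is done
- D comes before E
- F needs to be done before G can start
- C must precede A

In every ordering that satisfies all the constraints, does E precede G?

No

Nothing in the constraints links E and G; they are unordered relative to each other.
So E can come before G or after — it is not forced.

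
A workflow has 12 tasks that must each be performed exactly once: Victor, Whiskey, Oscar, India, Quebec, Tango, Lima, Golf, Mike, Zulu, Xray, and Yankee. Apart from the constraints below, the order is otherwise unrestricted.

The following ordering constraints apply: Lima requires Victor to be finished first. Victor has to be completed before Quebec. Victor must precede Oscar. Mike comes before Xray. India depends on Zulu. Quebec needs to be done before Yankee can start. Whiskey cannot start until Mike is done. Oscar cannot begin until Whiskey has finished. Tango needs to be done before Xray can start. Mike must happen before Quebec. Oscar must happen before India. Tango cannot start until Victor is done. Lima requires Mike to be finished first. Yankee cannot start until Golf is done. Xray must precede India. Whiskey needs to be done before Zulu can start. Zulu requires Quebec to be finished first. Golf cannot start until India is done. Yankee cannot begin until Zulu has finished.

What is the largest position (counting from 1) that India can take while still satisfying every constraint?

10

Following every chain forward from India, the tasks that must come later are Golf, Yankee — 2 of them.
With 2 mandatory successors out of 12 tasks total, the latest slot for India is 12−2 = 10, and it's reachable by doing all non-successors before India.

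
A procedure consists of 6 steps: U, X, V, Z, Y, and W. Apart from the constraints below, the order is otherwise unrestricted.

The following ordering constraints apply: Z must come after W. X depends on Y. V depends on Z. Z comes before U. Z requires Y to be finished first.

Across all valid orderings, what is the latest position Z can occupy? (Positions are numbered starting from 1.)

The steps that are forced after Z, directly or by a chain of constraints, are U, V. That's 2 steps.
So at least 2 steps follow Z, putting Z no later than position 4. That position is achievable by scheduling everything else first.

4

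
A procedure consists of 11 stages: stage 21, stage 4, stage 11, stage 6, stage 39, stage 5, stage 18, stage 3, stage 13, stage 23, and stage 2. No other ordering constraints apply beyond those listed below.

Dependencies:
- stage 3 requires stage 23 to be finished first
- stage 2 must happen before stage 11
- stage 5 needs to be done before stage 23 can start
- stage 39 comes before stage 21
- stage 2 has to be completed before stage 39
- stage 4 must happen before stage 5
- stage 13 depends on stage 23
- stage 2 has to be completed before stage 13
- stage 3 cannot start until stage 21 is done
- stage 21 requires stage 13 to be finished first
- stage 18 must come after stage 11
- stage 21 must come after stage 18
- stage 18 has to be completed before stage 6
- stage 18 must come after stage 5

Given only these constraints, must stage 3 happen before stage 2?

No

In fact the dependencies run the other way: stage 2 → stage 13 → stage 21 → stage 3.
So stage 3 never precedes stage 2.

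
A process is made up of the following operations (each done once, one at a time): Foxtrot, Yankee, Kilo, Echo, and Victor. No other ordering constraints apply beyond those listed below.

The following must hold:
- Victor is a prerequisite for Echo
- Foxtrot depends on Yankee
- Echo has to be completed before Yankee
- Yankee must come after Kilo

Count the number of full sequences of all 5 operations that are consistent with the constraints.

The operations with no prerequisites are Kilo, Victor; any of them can be placed first.
Systematically extending each partial ordering one operation at a time and counting, there are 3 complete orderings.

3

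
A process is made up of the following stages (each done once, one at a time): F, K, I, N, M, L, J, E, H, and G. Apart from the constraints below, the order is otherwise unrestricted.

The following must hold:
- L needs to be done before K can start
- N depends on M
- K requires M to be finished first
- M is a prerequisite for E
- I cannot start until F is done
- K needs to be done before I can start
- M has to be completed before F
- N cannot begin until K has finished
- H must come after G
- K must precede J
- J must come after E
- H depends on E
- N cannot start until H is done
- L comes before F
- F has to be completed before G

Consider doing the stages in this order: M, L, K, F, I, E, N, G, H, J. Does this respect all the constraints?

No

In the proposed order, N appears before H.
That contradicts the constraint that H must precede N.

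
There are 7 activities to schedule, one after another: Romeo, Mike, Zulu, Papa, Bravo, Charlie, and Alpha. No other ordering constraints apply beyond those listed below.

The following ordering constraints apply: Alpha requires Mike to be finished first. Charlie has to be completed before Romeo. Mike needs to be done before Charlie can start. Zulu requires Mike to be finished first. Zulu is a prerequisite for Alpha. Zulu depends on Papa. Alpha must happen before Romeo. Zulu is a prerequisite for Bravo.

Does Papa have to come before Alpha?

Yes

There is a constraint chain Papa → Zulu → Alpha.
So Papa must precede Alpha in any valid ordering.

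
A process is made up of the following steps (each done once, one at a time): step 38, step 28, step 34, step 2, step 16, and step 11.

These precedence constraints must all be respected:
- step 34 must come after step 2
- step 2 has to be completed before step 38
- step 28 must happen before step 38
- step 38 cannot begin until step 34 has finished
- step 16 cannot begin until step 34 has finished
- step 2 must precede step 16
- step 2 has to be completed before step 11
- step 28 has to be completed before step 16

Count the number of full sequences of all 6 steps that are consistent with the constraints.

2 steps have no prerequisites (step 28, step 2), so any of them could come first.
Counting all ways to extend the partial order to a total order gives 28.

28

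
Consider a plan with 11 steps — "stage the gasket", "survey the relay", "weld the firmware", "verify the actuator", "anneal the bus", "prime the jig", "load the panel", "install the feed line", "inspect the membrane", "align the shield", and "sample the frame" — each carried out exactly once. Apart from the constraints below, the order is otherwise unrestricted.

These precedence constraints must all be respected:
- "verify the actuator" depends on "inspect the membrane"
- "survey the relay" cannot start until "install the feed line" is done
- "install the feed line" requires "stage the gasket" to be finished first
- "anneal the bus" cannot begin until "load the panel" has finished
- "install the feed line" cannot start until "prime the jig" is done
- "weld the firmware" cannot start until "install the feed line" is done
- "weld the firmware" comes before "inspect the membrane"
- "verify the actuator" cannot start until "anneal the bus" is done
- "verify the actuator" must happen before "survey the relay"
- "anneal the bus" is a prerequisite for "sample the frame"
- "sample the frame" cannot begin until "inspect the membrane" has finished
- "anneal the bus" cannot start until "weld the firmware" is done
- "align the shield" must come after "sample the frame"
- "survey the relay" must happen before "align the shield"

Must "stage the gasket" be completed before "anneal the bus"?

Yes

There is a constraint chain "stage the gasket" → "install the feed line" → "weld the firmware" → "anneal the bus".
Hence "stage the gasket" necessarily comes before "anneal the bus".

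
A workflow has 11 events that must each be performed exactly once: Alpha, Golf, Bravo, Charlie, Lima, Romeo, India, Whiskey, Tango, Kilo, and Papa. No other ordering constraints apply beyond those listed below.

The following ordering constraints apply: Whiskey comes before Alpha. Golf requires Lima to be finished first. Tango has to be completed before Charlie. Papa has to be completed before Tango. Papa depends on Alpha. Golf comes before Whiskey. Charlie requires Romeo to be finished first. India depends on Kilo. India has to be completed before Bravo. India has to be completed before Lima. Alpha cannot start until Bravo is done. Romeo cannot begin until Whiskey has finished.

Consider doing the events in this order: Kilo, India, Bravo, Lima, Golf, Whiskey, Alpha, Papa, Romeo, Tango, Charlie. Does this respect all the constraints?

Yes

Going through the constraints one by one, each required predecessor appears earlier in the sequence than its dependent — e.g. Bravo (position 3) is before Alpha (position 7), as required.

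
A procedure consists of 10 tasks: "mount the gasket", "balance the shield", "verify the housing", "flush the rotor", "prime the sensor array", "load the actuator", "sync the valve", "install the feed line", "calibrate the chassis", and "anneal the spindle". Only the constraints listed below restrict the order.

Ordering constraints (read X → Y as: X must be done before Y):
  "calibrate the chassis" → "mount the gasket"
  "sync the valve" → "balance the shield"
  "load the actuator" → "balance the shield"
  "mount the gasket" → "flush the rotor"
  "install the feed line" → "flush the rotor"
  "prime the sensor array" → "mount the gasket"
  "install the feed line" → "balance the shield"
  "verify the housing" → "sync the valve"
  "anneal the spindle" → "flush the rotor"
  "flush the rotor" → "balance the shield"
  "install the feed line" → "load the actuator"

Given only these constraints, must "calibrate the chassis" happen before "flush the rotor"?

Following the dependencies: "calibrate the chassis" → "mount the gasket" → "flush the rotor".
That forces "calibrate the chassis" before "flush the rotor" in every valid schedule.

Yes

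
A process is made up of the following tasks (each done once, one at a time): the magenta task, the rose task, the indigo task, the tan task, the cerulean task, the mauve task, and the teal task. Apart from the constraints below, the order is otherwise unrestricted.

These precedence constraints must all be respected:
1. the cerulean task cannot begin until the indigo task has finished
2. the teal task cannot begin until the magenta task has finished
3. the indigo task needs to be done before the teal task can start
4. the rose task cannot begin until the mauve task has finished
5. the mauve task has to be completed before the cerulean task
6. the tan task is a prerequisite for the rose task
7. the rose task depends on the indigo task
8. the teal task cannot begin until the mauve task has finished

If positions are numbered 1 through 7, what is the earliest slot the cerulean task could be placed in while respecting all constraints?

Working backwards through the constraints from the cerulean task, its full set of required predecessors is the indigo task, the mauve task — 2 of them.
With 2 mandatory predecessors, the earliest the cerulean task can sit is position 2+1 = 3, and placing just those 2 first achieves it.

3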